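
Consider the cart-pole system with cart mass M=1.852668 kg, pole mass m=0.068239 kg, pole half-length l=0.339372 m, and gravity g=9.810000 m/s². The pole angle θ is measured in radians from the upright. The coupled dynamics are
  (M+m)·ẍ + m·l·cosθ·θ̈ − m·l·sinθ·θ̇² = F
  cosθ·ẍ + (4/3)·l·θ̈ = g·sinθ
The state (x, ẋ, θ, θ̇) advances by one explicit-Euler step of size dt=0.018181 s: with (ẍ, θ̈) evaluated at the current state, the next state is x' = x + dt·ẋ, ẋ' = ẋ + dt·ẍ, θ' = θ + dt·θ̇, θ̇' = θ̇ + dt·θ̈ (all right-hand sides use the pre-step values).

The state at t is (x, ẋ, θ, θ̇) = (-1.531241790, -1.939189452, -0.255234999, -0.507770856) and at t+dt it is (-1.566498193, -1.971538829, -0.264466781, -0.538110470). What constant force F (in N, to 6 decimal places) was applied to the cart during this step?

ẍ = (ẋ'−ẋ)/dt = (-1.971538829−-1.939189452)/0.018181 = -1.779296
θ̈ = (θ̇'−θ̇)/dt = (-0.538110470−-0.507770856)/0.018181 = -1.668754
sinθ=-0.252473, cosθ=0.967604
F = (M+m)·ẍ + m·l·cosθ·θ̈ − m·l·sinθ·θ̇² = -3.417862 + -0.037394 − -0.001508 = -3.453748

F = -3.453748 N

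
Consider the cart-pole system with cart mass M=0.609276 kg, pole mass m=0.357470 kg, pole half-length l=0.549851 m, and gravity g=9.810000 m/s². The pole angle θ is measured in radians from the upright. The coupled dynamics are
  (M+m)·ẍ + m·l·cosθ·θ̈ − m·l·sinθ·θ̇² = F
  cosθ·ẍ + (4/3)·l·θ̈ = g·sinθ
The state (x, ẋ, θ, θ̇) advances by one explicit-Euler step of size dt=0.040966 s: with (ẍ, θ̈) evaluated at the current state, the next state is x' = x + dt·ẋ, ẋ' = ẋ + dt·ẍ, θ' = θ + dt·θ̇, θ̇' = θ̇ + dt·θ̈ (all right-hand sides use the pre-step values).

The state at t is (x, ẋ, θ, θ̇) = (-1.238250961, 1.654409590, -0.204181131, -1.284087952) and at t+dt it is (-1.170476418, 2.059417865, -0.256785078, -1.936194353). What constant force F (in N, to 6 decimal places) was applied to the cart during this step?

ẍ = (ẋ'−ẋ)/dt = (2.059417865−1.654409590)/0.040966 = 9.886449
θ̈ = (θ̇'−θ̇)/dt = (-1.936194353−-1.284087952)/0.040966 = -15.918235
sinθ=-0.202765, cosθ=0.979227
F = (M+m)·ẍ + m·l·cosθ·θ̈ − m·l·sinθ·θ̇² = 9.557685 + -3.063819 − -0.065716 = 6.559582

F = 6.559582 N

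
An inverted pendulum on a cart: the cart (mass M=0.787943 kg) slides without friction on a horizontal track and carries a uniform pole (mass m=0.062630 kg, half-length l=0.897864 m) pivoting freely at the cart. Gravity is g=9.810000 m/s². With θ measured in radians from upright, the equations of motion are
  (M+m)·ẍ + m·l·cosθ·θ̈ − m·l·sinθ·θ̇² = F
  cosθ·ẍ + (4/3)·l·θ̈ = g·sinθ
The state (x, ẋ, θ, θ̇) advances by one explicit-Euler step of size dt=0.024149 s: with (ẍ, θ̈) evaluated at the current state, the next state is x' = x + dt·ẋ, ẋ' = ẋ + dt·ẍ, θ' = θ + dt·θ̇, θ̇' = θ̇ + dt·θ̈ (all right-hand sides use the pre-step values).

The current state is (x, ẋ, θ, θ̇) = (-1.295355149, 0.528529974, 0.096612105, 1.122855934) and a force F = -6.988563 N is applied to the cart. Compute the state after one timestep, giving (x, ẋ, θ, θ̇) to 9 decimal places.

(-1.282591679, 0.317507423, 0.123727953, 1.317393026)

sinθ=0.096461881, cosθ=0.995336680
temp = (F + m·l·θ̇²·sinθ)/(M+m) = (-6.988563 + 0.006839066)/0.850573 = -8.208259531
θ̈ = (g·sinθ − cosθ·temp)/(l·(4/3 − m·cos²θ/(M+m))) = 8.055699678
ẍ = temp − m·l·θ̈·cosθ/(M+m) = -8.738355686
Euler: x'=-1.295355149+0.024149·0.528529974=-1.282591679, ẋ'=0.528529974+0.024149·-8.738355686=0.317507423
       θ'=0.096612105+0.024149·1.122855934=0.123727953, θ̇'=1.122855934+0.024149·8.055699678=1.317393026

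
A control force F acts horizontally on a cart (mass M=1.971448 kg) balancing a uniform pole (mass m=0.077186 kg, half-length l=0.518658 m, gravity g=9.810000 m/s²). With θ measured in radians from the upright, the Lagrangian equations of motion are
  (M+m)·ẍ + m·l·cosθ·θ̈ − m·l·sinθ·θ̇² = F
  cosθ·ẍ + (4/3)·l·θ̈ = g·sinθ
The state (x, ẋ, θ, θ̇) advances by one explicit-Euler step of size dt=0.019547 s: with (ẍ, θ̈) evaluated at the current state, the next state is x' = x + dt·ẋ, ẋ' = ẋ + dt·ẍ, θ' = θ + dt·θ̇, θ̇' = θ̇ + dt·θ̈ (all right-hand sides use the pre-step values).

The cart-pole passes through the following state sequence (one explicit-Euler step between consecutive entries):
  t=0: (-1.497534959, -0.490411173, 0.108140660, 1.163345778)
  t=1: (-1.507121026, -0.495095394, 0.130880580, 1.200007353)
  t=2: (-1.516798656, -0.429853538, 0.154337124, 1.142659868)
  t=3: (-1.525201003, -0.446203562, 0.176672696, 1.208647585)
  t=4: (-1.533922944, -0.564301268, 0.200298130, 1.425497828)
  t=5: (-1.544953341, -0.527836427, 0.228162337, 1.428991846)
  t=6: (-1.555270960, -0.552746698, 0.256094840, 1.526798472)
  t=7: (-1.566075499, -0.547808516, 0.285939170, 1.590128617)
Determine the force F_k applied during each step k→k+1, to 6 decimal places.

F_0 = -0.422134 N
F_1 = 6.713739 N
F_2 = -1.588069 N
F_3 = -11.950367 N
F_4 = 3.812545 N
F_5 = -2.434104 N
F_6 = 0.619383 N

step 0→1:
  ẍ = (ẋ'−ẋ)/dt = (-0.495095394−-0.490411173)/0.019547 = -0.239639
  θ̈ = (θ̇'−θ̇)/dt = (1.200007353−1.163345778)/0.019547 = 1.875560
  sinθ=0.107930, cosθ=0.994158
  F = (M+m)·ẍ + m·l·cosθ·θ̈ − m·l·sinθ·θ̇² = -0.490932 + 0.074646 − 0.005848 = -0.422134
step 1→2:
  ẍ = (ẋ'−ẋ)/dt = (-0.429853538−-0.495095394)/0.019547 = 3.337691
  θ̈ = (θ̇'−θ̇)/dt = (1.142659868−1.200007353)/0.019547 = -2.933825
  sinθ=0.130507, cosθ=0.991447
  F = (M+m)·ẍ + m·l·cosθ·θ̈ − m·l·sinθ·θ̇² = 6.837708 + -0.116446 − 0.007524 = 6.713739
step 2→3:
  ẍ = (ẋ'−ẋ)/dt = (-0.446203562−-0.429853538)/0.019547 = -0.836447
  θ̈ = (θ̇'−θ̇)/dt = (1.208647585−1.142659868)/0.019547 = 3.375849
  sinθ=0.153725, cosθ=0.988114
  F = (M+m)·ẍ + m·l·cosθ·θ̈ − m·l·sinθ·θ̇² = -1.713573 + 0.133539 − 0.008035 = -1.588069
step 3→4:
  ẍ = (ẋ'−ẋ)/dt = (-0.564301268−-0.446203562)/0.019547 = -6.041730
  θ̈ = (θ̇'−θ̇)/dt = (1.425497828−1.208647585)/0.019547 = 11.093786
  sinθ=0.175755, cosθ=0.984434
  F = (M+m)·ẍ + m·l·cosθ·θ̈ − m·l·sinθ·θ̇² = -12.377294 + 0.437206 − 0.010278 = -11.950367
step 4→5:
  ẍ = (ẋ'−ẋ)/dt = (-0.527836427−-0.564301268)/0.019547 = 1.865495
  θ̈ = (θ̇'−θ̇)/dt = (1.428991846−1.425497828)/0.019547 = 0.178750
  sinθ=0.198962, cosθ=0.980007
  F = (M+m)·ẍ + m·l·cosθ·θ̈ − m·l·sinθ·θ̇² = 3.821717 + 0.007013 − 0.016185 = 3.812545
step 5→6:
  ẍ = (ẋ'−ẋ)/dt = (-0.552746698−-0.527836427)/0.019547 = -1.274378
  θ̈ = (θ̇'−θ̇)/dt = (1.526798472−1.428991846)/0.019547 = 5.003664
  sinθ=0.226188, cosθ=0.974084
  F = (M+m)·ẍ + m·l·cosθ·θ̈ − m·l·sinθ·θ̇² = -2.610735 + 0.195121 − 0.018490 = -2.434104
step 6→7:
  ẍ = (ẋ'−ẋ)/dt = (-0.547808516−-0.552746698)/0.019547 = 0.252631
  θ̈ = (θ̇'−θ̇)/dt = (1.590128617−1.526798472)/0.019547 = 3.239891
  sinθ=0.253305, cosθ=0.967387
  F = (M+m)·ẍ + m·l·cosθ·θ̈ − m·l·sinθ·θ̇² = 0.517549 + 0.125473 − 0.023639 = 0.619383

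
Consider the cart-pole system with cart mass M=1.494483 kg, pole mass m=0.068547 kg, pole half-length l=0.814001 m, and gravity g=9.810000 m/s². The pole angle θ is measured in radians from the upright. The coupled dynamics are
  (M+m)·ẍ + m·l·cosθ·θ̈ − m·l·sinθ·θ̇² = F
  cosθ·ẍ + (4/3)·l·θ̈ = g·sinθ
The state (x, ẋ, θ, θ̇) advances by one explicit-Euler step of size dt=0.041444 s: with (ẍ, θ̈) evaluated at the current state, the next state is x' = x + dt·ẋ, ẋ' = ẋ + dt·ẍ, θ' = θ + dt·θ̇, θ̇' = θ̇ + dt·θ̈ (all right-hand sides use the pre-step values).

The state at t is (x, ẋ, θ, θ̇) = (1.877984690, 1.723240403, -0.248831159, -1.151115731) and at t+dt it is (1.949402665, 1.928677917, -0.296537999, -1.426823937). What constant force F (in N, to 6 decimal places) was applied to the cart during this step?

ẍ = (ẋ'−ẋ)/dt = (1.928677917−1.723240403)/0.041444 = 4.956990
θ̈ = (θ̇'−θ̇)/dt = (-1.426823937−-1.151115731)/0.041444 = -6.652548
sinθ=-0.246271, cosθ=0.969201
F = (M+m)·ẍ + m·l·cosθ·θ̈ − m·l·sinθ·θ̇² = 7.747925 + -0.359762 − -0.018208 = 7.406371

F = 7.406371 N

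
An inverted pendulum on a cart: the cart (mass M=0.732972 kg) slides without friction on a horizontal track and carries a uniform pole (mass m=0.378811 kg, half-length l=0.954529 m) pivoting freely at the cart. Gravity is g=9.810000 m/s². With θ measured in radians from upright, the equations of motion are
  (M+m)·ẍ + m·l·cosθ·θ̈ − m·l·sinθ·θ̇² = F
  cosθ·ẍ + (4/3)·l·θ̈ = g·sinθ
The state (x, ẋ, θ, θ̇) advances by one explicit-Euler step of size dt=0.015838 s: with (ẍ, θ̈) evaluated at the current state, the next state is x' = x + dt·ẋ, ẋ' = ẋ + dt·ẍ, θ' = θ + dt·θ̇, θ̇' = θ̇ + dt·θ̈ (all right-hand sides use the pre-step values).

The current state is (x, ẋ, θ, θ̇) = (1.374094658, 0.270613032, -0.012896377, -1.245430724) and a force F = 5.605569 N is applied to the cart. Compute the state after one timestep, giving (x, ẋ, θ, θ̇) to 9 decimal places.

(1.378380627, 0.378421764, -0.032621509, -1.331706336)

sinθ=-0.012896020, cosθ=0.999916843
temp = (F + m·l·θ̇²·sinθ)/(M+m) = (5.605569 + -0.007232801)/1.111783 = 5.035457637
θ̈ = (g·sinθ − cosθ·temp)/(l·(4/3 − m·cos²θ/(M+m))) = -5.447380468
ẍ = temp − m·l·θ̈·cosθ/(M+m) = 6.806966271
Euler: x'=1.374094658+0.015838·0.270613032=1.378380627, ẋ'=0.270613032+0.015838·6.806966271=0.378421764
       θ'=-0.012896377+0.015838·-1.245430724=-0.032621509, θ̇'=-1.245430724+0.015838·-5.447380468=-1.331706336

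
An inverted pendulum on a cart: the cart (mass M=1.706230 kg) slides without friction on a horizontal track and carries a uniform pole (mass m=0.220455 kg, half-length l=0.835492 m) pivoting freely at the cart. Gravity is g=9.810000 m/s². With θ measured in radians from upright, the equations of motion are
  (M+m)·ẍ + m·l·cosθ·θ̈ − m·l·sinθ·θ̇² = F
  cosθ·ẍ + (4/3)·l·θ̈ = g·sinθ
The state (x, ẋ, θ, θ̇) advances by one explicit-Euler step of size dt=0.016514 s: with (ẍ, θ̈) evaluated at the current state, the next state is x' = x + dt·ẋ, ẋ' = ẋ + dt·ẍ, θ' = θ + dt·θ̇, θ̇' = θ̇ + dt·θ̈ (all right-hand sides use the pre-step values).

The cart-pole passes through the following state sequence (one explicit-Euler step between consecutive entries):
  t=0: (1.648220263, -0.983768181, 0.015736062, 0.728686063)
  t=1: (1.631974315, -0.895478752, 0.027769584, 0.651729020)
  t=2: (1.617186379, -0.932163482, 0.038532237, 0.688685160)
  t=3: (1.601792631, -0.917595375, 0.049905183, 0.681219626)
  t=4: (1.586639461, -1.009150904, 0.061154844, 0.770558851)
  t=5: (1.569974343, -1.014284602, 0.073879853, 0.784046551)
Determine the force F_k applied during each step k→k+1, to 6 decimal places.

F_0 = 9.440939 N
F_1 = -3.870142 N
F_2 = 1.613088 N
F_3 = -9.690827 N
F_4 = -0.455478 N

step 0→1:
  ẍ = (ẋ'−ẋ)/dt = (-0.895478752−-0.983768181)/0.016514 = 5.346338
  θ̈ = (θ̇'−θ̇)/dt = (0.651729020−0.728686063)/0.016514 = -4.660109
  sinθ=0.015735, cosθ=0.999876
  F = (M+m)·ẍ + m·l·cosθ·θ̈ − m·l·sinθ·θ̇² = 10.300710 + -0.858232 − 0.001539 = 9.440939
step 1→2:
  ẍ = (ẋ'−ẋ)/dt = (-0.932163482−-0.895478752)/0.016514 = -2.221432
  θ̈ = (θ̇'−θ̇)/dt = (0.688685160−0.651729020)/0.016514 = 2.237867
  sinθ=0.027766, cosθ=0.999614
  F = (M+m)·ẍ + m·l·cosθ·θ̈ − m·l·sinθ·θ̇² = -4.280000 + 0.412030 − 0.002172 = -3.870142
step 2→3:
  ẍ = (ẋ'−ẋ)/dt = (-0.917595375−-0.932163482)/0.016514 = 0.882167
  θ̈ = (θ̇'−θ̇)/dt = (0.681219626−0.688685160)/0.016514 = -0.452073
  sinθ=0.038523, cosθ=0.999258
  F = (M+m)·ẍ + m·l·cosθ·θ̈ − m·l·sinθ·θ̇² = 1.699658 + -0.083205 − 0.003365 = 1.613088
step 3→4:
  ẍ = (ẋ'−ẋ)/dt = (-1.009150904−-0.917595375)/0.016514 = -5.544116
  θ̈ = (θ̇'−θ̇)/dt = (0.770558851−0.681219626)/0.016514 = 5.409908
  sinθ=0.049884, cosθ=0.998755
  F = (M+m)·ẍ + m·l·cosθ·θ̈ − m·l·sinθ·θ̇² = -10.681765 + 0.995202 − 0.004264 = -9.690827
step 4→5:
  ẍ = (ẋ'−ẋ)/dt = (-1.014284602−-1.009150904)/0.016514 = -0.310869
  θ̈ = (θ̇'−θ̇)/dt = (0.784046551−0.770558851)/0.016514 = 0.816743
  sinθ=0.061117, cosθ=0.998131
  F = (M+m)·ẍ + m·l·cosθ·θ̈ − m·l·sinθ·θ̇² = -0.598947 + 0.150153 − 0.006684 = -0.455478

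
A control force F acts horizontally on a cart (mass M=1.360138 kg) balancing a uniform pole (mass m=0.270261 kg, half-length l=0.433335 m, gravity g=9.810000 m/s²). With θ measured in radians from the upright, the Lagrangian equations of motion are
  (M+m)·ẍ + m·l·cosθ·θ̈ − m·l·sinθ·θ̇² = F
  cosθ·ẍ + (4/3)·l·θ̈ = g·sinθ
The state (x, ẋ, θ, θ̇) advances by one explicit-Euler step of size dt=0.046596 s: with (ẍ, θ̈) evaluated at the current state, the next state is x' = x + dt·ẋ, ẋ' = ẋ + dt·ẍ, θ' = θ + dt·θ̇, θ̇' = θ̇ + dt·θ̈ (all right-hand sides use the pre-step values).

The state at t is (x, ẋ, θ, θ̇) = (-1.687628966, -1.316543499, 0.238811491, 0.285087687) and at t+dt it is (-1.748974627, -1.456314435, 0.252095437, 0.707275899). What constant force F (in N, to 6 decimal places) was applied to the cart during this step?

ẍ = (ẋ'−ẋ)/dt = (-1.456314435−-1.316543499)/0.046596 = -2.999634
θ̈ = (θ̇'−θ̇)/dt = (0.707275899−0.285087687)/0.046596 = 9.060611
sinθ=0.236548, cosθ=0.971620
F = (M+m)·ẍ + m·l·cosθ·θ̈ − m·l·sinθ·θ̇² = -4.890600 + 1.031005 − 0.002252 = -3.861846

F = -3.861846 N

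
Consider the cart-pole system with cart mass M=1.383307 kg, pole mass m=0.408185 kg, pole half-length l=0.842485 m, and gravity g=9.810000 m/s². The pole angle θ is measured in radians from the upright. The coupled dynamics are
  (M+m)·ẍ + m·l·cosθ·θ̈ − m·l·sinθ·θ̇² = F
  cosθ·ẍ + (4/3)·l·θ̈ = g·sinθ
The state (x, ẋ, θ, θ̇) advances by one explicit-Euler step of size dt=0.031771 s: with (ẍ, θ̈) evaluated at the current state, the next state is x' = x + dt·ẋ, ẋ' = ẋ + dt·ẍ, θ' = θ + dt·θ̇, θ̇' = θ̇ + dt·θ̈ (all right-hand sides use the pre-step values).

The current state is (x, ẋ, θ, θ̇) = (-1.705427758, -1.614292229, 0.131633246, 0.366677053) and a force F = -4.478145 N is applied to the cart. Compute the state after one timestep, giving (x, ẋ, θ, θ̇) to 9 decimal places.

(-1.756715436, -1.717938250, 0.143282943, 0.494564418)

sinθ=0.131253433, cosθ=0.991348847
temp = (F + m·l·θ̇²·sinθ)/(M+m) = (-4.478145 + 0.006068724)/1.791492 = -2.496285932
θ̈ = (g·sinθ − cosθ·temp)/(l·(4/3 − m·cos²θ/(M+m))) = 4.025286095
ẍ = temp − m·l·θ̈·cosθ/(M+m) = -3.262283876
Euler: x'=-1.705427758+0.031771·-1.614292229=-1.756715436, ẋ'=-1.614292229+0.031771·-3.262283876=-1.717938250
       θ'=0.131633246+0.031771·0.366677053=0.143282943, θ̇'=0.366677053+0.031771·4.025286095=0.494564418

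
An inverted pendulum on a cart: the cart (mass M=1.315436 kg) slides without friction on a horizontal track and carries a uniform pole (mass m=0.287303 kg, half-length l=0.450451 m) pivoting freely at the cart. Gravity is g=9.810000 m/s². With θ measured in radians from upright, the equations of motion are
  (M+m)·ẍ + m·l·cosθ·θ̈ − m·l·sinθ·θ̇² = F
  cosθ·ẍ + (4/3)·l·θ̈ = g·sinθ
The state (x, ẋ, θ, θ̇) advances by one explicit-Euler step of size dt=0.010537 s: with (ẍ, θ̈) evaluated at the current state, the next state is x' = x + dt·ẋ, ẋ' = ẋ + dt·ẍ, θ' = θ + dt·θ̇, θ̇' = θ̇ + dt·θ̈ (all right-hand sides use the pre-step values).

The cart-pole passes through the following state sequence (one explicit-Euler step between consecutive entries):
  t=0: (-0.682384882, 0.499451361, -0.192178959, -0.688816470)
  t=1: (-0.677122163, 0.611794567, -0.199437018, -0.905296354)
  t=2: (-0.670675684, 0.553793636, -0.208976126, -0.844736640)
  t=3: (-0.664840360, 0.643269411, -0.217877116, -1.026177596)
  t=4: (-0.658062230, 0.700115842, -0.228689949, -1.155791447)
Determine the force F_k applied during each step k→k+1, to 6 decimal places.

F_0 = 14.489915 N
F_1 = -8.072212 N
F_2 = 11.448961 N
F_3 = 7.121843 N

step 0→1:
  ẍ = (ẋ'−ẋ)/dt = (0.611794567−0.499451361)/0.010537 = 10.661783
  θ̈ = (θ̇'−θ̇)/dt = (-0.905296354−-0.688816470)/0.010537 = -20.544736
  sinθ=-0.190998, cosθ=0.981590
  F = (M+m)·ẍ + m·l·cosθ·θ̈ − m·l·sinθ·θ̇² = 17.088055 + -2.609868 − -0.011728 = 14.489915
step 1→2:
  ẍ = (ẋ'−ẋ)/dt = (0.553793636−0.611794567)/0.010537 = -5.504501
  θ̈ = (θ̇'−θ̇)/dt = (-0.844736640−-0.905296354)/0.010537 = 5.747339
  sinθ=-0.198118, cosθ=0.980178
  F = (M+m)·ẍ + m·l·cosθ·θ̈ − m·l·sinθ·θ̇² = -8.822279 + 0.729054 − -0.021013 = -8.072212
step 2→3:
  ẍ = (ẋ'−ẋ)/dt = (0.643269411−0.553793636)/0.010537 = 8.491580
  θ̈ = (θ̇'−θ̇)/dt = (-1.026177596−-0.844736640)/0.010537 = -17.219413
  sinθ=-0.207458, cosθ=0.978244
  F = (M+m)·ẍ + m·l·cosθ·θ̈ − m·l·sinθ·θ̇² = 13.609786 + -2.179983 − -0.019158 = 11.448961
step 3→4:
  ẍ = (ẋ'−ẋ)/dt = (0.700115842−0.643269411)/0.010537 = 5.394935
  θ̈ = (θ̇'−θ̇)/dt = (-1.155791447−-1.026177596)/0.010537 = -12.300830
  sinθ=-0.216157, cosθ=0.976359
  F = (M+m)·ẍ + m·l·cosθ·θ̈ − m·l·sinθ·θ̇² = 8.646673 + -1.554288 − -0.029458 = 7.121843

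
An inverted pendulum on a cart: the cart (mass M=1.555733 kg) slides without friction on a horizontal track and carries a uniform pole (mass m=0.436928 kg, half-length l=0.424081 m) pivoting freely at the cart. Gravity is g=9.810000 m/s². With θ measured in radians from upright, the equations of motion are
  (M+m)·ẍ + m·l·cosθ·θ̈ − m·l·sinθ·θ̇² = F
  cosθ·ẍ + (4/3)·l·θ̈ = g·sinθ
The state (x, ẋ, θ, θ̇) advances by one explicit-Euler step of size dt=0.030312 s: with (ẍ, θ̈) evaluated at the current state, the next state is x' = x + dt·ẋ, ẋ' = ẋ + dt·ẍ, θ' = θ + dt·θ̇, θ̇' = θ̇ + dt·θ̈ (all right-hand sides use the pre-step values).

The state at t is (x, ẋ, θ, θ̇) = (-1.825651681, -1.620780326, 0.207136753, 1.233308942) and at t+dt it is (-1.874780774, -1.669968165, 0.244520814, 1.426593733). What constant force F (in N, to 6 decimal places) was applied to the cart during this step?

F = -2.135225 N

ẍ = (ẋ'−ẋ)/dt = (-1.669968165−-1.620780326)/0.030312 = -1.622718
θ̈ = (θ̇'−θ̇)/dt = (1.426593733−1.233308942)/0.030312 = 6.376511
sinθ=0.205659, cosθ=0.978624
F = (M+m)·ẍ + m·l·cosθ·θ̈ − m·l·sinθ·θ̇² = -3.233528 + 1.156265 − 0.057963 = -2.135225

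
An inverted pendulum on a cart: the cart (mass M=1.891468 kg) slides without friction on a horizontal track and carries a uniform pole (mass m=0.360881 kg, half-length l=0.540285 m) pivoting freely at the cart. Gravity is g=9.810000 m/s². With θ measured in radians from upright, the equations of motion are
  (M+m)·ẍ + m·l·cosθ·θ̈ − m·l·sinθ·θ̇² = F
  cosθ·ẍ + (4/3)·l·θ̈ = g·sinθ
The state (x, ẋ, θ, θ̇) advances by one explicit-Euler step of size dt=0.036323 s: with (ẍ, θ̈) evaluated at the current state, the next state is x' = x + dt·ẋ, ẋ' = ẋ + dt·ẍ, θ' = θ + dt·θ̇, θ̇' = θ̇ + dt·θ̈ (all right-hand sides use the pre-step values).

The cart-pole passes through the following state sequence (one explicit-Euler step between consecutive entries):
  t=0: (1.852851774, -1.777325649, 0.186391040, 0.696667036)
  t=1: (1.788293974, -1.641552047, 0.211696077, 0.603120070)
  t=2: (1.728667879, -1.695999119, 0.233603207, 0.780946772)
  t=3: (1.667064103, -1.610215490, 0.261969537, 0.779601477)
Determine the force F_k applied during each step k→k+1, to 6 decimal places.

F_0 = 7.908180 N
F_1 = -2.457857 N
F_2 = 5.284796 N

step 0→1:
  ẍ = (ẋ'−ẋ)/dt = (-1.641552047−-1.777325649)/0.036323 = 3.737951
  θ̈ = (θ̇'−θ̇)/dt = (0.603120070−0.696667036)/0.036323 = -2.575420
  sinθ=0.185314, cosθ=0.982679
  F = (M+m)·ẍ + m·l·cosθ·θ̈ − m·l·sinθ·θ̇² = 8.419171 + -0.493454 − 0.017537 = 7.908180
step 1→2:
  ẍ = (ẋ'−ẋ)/dt = (-1.695999119−-1.641552047)/0.036323 = -1.498970
  θ̈ = (θ̇'−θ̇)/dt = (0.780946772−0.603120070)/0.036323 = 4.895705
  sinθ=0.210118, cosθ=0.977676
  F = (M+m)·ẍ + m·l·cosθ·θ̈ − m·l·sinθ·θ̇² = -3.376203 + 0.933248 − 0.014902 = -2.457857
step 2→3:
  ẍ = (ẋ'−ẋ)/dt = (-1.610215490−-1.695999119)/0.036323 = 2.361689
  θ̈ = (θ̇'−θ̇)/dt = (0.779601477−0.780946772)/0.036323 = -0.037037
  sinθ=0.231484, cosθ=0.972839
  F = (M+m)·ẍ + m·l·cosθ·θ̈ − m·l·sinθ·θ̇² = 5.319348 + -0.007025 − 0.027527 = 5.284796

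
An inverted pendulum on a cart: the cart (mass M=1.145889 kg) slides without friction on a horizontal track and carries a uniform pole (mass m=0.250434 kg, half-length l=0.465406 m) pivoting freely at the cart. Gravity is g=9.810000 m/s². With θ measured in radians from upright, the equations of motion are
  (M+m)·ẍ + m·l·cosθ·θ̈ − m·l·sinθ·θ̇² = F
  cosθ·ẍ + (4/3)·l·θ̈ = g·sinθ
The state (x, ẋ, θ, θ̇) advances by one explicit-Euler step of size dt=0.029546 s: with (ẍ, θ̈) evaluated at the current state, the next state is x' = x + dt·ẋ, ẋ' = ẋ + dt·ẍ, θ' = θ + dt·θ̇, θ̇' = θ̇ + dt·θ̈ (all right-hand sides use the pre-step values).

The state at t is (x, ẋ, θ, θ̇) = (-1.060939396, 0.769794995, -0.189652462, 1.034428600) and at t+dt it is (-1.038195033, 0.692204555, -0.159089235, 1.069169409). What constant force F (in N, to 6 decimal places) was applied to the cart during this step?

F = -3.508769 N

ẍ = (ẋ'−ẋ)/dt = (0.692204555−0.769794995)/0.029546 = -2.626089
θ̈ = (θ̇'−θ̇)/dt = (1.069169409−1.034428600)/0.029546 = 1.175821
sinθ=-0.188518, cosθ=0.982070
F = (M+m)·ẍ + m·l·cosθ·θ̈ − m·l·sinθ·θ̇² = -3.666869 + 0.134589 − -0.023511 = -3.508769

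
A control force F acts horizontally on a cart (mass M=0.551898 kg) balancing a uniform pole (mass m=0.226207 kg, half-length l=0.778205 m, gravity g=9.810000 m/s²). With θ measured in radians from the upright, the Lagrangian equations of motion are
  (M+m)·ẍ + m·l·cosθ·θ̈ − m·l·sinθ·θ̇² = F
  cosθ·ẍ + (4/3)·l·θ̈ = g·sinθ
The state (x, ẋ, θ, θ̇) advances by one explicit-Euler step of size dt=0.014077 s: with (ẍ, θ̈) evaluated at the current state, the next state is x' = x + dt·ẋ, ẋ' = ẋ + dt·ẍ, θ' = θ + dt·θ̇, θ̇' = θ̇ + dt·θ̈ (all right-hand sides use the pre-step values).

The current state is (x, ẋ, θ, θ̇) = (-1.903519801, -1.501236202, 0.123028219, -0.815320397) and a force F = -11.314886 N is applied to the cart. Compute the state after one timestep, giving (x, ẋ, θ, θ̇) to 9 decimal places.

sinθ=0.122718096, cosθ=0.992441570
temp = (F + m·l·θ̇²·sinθ)/(M+m) = (-11.314886 + 0.014360358)/0.778105 = -14.523137162
θ̈ = (g·sinθ − cosθ·temp)/(l·(4/3 − m·cos²θ/(M+m))) = 19.167474180
ẍ = temp − m·l·θ̈·cosθ/(M+m) = -18.826735040
Euler: x'=-1.903519801+0.014077·-1.501236202=-1.924652703, ẋ'=-1.501236202+0.014077·-18.826735040=-1.766260151
       θ'=0.123028219+0.014077·-0.815320397=0.111550954, θ̇'=-0.815320397+0.014077·19.167474180=-0.545499863

(-1.924652703, -1.766260151, 0.111550954, -0.545499863)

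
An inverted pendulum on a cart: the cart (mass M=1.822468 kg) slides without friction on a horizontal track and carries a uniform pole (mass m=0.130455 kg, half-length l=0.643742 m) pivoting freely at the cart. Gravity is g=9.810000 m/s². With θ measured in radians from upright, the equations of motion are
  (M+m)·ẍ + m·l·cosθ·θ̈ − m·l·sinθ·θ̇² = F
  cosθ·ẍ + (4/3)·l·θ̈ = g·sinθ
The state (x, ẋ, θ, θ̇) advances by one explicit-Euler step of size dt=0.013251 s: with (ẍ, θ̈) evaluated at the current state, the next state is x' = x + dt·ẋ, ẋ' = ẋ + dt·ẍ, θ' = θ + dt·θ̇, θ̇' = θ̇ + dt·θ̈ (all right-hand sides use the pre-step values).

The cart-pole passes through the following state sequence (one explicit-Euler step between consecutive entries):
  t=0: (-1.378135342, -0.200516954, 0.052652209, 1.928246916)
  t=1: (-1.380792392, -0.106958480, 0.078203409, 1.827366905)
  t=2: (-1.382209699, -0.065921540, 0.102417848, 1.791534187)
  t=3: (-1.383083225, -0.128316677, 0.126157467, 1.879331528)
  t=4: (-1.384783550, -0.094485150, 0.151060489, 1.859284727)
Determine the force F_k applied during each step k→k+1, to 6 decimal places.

F_0 = 13.133699 N
F_1 = 5.799688 N
F_2 = -8.669801 N
F_3 = 4.822708 N

step 0→1:
  ẍ = (ẋ'−ẋ)/dt = (-0.106958480−-0.200516954)/0.013251 = 7.060484
  θ̈ = (θ̇'−θ̇)/dt = (1.827366905−1.928246916)/0.013251 = -7.613011
  sinθ=0.052628, cosθ=0.998614
  F = (M+m)·ẍ + m·l·cosθ·θ̈ − m·l·sinθ·θ̇² = 13.788582 + -0.638450 − 0.016433 = 13.133699
step 1→2:
  ẍ = (ẋ'−ẋ)/dt = (-0.065921540−-0.106958480)/0.013251 = 3.096894
  θ̈ = (θ̇'−θ̇)/dt = (1.791534187−1.827366905)/0.013251 = -2.704152
  sinθ=0.078124, cosθ=0.996944
  F = (M+m)·ẍ + m·l·cosθ·θ̈ − m·l·sinθ·θ̇² = 6.047995 + -0.226399 − 0.021908 = 5.799688
step 2→3:
  ẍ = (ẋ'−ẋ)/dt = (-0.128316677−-0.065921540)/0.013251 = -4.708712
  θ̈ = (θ̇'−θ̇)/dt = (1.879331528−1.791534187)/0.013251 = 6.625714
  sinθ=0.102239, cosθ=0.994760
  F = (M+m)·ẍ + m·l·cosθ·θ̈ − m·l·sinθ·θ̇² = -9.195751 + 0.553508 − 0.027557 = -8.669801
step 3→4:
  ẍ = (ẋ'−ẋ)/dt = (-0.094485150−-0.128316677)/0.013251 = 2.553130
  θ̈ = (θ̇'−θ̇)/dt = (1.859284727−1.879331528)/0.013251 = -1.512852
  sinθ=0.125823, cosθ=0.992053
  F = (M+m)·ẍ + m·l·cosθ·θ̈ − m·l·sinθ·θ̇² = 4.986066 + -0.126039 − 0.037320 = 4.822708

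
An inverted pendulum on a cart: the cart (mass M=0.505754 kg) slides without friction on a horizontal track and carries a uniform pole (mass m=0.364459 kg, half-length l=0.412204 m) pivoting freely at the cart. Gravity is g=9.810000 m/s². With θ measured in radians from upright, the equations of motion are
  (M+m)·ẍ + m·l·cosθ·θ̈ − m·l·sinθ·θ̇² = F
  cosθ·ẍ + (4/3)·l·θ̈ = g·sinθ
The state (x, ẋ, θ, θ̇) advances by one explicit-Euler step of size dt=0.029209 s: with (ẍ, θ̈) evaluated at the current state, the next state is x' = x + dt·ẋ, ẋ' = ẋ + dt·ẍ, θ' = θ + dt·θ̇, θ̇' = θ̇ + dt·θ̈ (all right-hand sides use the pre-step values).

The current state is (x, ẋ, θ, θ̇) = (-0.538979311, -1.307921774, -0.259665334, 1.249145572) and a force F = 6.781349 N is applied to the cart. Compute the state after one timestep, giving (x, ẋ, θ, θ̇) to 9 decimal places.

sinθ=-0.256757120, cosθ=0.966475960
temp = (F + m·l·θ̇²·sinθ)/(M+m) = (6.781349 + -0.060187940)/0.870213 = 7.723581537
θ̈ = (g·sinθ − cosθ·temp)/(l·(4/3 − m·cos²θ/(M+m))) = -25.707416234
ẍ = temp − m·l·θ̈·cosθ/(M+m) = 12.012865507
Euler: x'=-0.538979311+0.029209·-1.307921774=-0.577182398, ẋ'=-1.307921774+0.029209·12.012865507=-0.957037985
       θ'=-0.259665334+0.029209·1.249145572=-0.223179041, θ̇'=1.249145572+0.029209·-25.707416234=0.498257651

(-0.577182398, -0.957037985, -0.223179041, 0.498257651)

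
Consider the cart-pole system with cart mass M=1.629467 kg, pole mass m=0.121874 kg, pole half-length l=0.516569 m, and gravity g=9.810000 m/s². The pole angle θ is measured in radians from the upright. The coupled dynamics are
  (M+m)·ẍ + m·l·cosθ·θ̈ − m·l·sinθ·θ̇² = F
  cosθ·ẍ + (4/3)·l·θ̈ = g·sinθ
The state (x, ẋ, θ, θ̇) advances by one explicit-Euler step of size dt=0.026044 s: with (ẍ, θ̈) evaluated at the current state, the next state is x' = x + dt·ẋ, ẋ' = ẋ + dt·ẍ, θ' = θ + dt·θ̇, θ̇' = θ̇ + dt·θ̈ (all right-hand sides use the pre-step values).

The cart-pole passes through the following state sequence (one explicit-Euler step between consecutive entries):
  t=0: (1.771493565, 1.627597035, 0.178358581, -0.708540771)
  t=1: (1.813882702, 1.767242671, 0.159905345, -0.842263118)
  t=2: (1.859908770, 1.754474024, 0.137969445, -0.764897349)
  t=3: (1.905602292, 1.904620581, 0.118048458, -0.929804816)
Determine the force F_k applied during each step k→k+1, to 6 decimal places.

F_0 = 9.066809 N
F_1 = -0.681114 N
F_2 = 9.696766 N

step 0→1:
  ẍ = (ẋ'−ẋ)/dt = (1.767242671−1.627597035)/0.026044 = 5.361912
  θ̈ = (θ̇'−θ̇)/dt = (-0.842263118−-0.708540771)/0.026044 = -5.134478
  sinθ=0.177414, cosθ=0.984136
  F = (M+m)·ẍ + m·l·cosθ·θ̈ − m·l·sinθ·θ̇² = 9.390536 + -0.318120 − 0.005607 = 9.066809
step 1→2:
  ẍ = (ẋ'−ẋ)/dt = (1.754474024−1.767242671)/0.026044 = -0.490272
  θ̈ = (θ̇'−θ̇)/dt = (-0.764897349−-0.842263118)/0.026044 = 2.970579
  sinθ=0.159225, cosθ=0.987242
  F = (M+m)·ẍ + m·l·cosθ·θ̈ − m·l·sinθ·θ̇² = -0.858634 + 0.184631 − 0.007111 = -0.681114
step 2→3:
  ẍ = (ẋ'−ẋ)/dt = (1.904620581−1.754474024)/0.026044 = 5.765111
  θ̈ = (θ̇'−θ̇)/dt = (-0.929804816−-0.764897349)/0.026044 = -6.331879
  sinθ=0.137532, cosθ=0.990497
  F = (M+m)·ẍ + m·l·cosθ·θ̈ − m·l·sinθ·θ̇² = 10.096676 + -0.394844 − 0.005066 = 9.696766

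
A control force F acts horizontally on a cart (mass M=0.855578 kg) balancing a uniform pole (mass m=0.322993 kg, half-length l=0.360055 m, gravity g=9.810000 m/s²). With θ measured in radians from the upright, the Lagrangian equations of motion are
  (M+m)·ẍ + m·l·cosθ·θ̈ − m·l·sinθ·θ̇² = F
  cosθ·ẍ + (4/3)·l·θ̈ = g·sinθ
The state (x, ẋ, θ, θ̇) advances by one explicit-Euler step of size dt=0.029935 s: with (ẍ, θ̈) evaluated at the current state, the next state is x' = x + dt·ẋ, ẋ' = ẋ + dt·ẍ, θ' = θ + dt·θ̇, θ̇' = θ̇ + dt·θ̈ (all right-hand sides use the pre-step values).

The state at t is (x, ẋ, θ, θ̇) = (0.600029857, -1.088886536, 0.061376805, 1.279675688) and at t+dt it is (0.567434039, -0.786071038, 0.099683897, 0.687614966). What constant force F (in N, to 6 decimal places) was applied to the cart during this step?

ẍ = (ẋ'−ẋ)/dt = (-0.786071038−-1.088886536)/0.029935 = 10.115767
θ̈ = (θ̇'−θ̇)/dt = (0.687614966−1.279675688)/0.029935 = -19.778210
sinθ=0.061338, cosθ=0.998117
F = (M+m)·ẍ + m·l·cosθ·θ̈ − m·l·sinθ·θ̇² = 11.922150 + -2.295781 − 0.011681 = 9.614688

F = 9.614688 N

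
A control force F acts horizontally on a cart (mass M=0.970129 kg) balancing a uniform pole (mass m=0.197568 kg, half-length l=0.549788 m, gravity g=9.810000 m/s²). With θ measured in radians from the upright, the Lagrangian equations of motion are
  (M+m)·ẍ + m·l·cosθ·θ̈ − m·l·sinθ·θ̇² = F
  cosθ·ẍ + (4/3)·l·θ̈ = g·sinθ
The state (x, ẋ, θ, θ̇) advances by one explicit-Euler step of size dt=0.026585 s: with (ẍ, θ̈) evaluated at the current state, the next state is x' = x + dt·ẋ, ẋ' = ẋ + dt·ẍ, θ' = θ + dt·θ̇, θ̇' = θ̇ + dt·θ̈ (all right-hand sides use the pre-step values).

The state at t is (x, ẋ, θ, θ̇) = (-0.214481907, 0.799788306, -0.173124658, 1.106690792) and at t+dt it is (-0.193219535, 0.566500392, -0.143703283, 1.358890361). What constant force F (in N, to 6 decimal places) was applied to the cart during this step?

ẍ = (ẋ'−ẋ)/dt = (0.566500392−0.799788306)/0.026585 = -8.775171
θ̈ = (θ̇'−θ̇)/dt = (1.358890361−1.106690792)/0.026585 = 9.486536
sinθ=-0.172261, cosθ=0.985051
F = (M+m)·ẍ + m·l·cosθ·θ̈ − m·l·sinθ·θ̇² = -10.246741 + 1.015029 − -0.022917 = -9.208795

F = -9.208795 N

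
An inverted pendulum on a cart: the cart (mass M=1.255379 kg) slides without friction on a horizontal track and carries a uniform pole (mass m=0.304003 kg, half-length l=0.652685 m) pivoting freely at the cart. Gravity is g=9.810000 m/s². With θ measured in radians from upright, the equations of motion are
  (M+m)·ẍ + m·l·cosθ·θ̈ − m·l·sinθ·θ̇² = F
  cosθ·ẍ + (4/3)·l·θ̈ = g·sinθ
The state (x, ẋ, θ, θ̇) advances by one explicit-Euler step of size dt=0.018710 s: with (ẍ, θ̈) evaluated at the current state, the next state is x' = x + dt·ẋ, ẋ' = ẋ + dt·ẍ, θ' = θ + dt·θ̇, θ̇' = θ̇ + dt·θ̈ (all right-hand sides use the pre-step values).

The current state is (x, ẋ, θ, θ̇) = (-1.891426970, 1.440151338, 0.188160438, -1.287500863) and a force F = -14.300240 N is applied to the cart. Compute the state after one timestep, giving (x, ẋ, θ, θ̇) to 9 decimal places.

(-1.864481738, 1.235503829, 0.164071297, -1.017039639)

sinθ=0.187052119, cosθ=0.982349991
temp = (F + m·l·θ̇²·sinθ)/(M+m) = (-14.300240 + 0.061523239)/1.559382 = -9.130999820
θ̈ = (g·sinθ − cosθ·temp)/(l·(4/3 − m·cos²θ/(M+m))) = 14.455436856
ẍ = temp − m·l·θ̈·cosθ/(M+m) = -10.937867921
Euler: x'=-1.891426970+0.018710·1.440151338=-1.864481738, ẋ'=1.440151338+0.018710·-10.937867921=1.235503829
       θ'=0.188160438+0.018710·-1.287500863=0.164071297, θ̇'=-1.287500863+0.018710·14.455436856=-1.017039639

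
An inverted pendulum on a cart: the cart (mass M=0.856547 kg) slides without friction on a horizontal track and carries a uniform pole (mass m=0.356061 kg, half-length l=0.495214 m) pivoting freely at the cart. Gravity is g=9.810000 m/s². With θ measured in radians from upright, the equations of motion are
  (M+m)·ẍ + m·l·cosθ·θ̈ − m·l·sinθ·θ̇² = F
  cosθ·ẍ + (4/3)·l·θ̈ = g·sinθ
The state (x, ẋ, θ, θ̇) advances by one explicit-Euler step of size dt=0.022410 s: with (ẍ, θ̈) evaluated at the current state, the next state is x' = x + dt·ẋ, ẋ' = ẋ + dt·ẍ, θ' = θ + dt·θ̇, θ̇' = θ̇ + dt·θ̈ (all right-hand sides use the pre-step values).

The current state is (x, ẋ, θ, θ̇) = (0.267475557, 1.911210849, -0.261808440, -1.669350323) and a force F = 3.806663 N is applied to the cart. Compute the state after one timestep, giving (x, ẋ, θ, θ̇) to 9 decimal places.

sinθ=-0.258827789, cosθ=0.965923483
temp = (F + m·l·θ̇²·sinθ)/(M+m) = (3.806663 + -0.127181281)/1.212608 = 3.034353822
θ̈ = (g·sinθ − cosθ·temp)/(l·(4/3 − m·cos²θ/(M+m))) = -10.426781381
ẍ = temp − m·l·θ̈·cosθ/(M+m) = 4.498855537
Euler: x'=0.267475557+0.022410·1.911210849=0.310305792, ẋ'=1.911210849+0.022410·4.498855537=2.012030202
       θ'=-0.261808440+0.022410·-1.669350323=-0.299218581, θ̇'=-1.669350323+0.022410·-10.426781381=-1.903014494

(0.310305792, 2.012030202, -0.299218581, -1.903014494)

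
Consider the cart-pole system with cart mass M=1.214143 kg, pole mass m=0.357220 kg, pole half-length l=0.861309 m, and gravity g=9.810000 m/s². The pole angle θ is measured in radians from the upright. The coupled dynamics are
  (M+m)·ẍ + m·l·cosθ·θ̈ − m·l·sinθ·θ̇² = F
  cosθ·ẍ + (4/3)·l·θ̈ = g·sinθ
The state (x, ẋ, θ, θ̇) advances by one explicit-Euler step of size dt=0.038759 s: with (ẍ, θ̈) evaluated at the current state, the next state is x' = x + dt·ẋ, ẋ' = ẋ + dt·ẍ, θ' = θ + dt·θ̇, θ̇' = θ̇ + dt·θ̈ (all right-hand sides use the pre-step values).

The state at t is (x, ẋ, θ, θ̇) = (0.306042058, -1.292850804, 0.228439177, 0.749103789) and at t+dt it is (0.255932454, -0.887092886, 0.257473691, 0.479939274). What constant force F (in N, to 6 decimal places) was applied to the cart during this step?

ẍ = (ẋ'−ẋ)/dt = (-0.887092886−-1.292850804)/0.038759 = 10.468741
θ̈ = (θ̇'−θ̇)/dt = (0.479939274−0.749103789)/0.038759 = -6.944568
sinθ=0.226458, cosθ=0.974021
F = (M+m)·ẍ + m·l·cosθ·θ̈ − m·l·sinθ·θ̇² = 16.450192 + -2.081174 − 0.039099 = 14.329919

F = 14.329919 N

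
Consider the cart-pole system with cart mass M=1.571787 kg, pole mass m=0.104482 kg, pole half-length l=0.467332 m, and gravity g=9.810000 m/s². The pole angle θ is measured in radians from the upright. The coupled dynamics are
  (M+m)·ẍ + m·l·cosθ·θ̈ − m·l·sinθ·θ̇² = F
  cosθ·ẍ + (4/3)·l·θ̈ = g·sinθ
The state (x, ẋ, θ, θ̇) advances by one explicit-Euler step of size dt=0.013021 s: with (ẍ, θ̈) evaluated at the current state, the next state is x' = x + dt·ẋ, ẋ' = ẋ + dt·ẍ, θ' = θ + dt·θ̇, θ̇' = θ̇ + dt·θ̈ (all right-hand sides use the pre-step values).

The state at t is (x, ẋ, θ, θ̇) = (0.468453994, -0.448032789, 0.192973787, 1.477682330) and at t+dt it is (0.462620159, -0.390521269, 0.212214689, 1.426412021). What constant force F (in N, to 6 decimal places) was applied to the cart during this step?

ẍ = (ẋ'−ẋ)/dt = (-0.390521269−-0.448032789)/0.013021 = 4.416828
θ̈ = (θ̇'−θ̇)/dt = (1.426412021−1.477682330)/0.013021 = -3.937509
sinθ=0.191778, cosθ=0.981438
F = (M+m)·ẍ + m·l·cosθ·θ̈ − m·l·sinθ·θ̇² = 7.403792 + -0.188691 − 0.020447 = 7.194654

F = 7.194654 N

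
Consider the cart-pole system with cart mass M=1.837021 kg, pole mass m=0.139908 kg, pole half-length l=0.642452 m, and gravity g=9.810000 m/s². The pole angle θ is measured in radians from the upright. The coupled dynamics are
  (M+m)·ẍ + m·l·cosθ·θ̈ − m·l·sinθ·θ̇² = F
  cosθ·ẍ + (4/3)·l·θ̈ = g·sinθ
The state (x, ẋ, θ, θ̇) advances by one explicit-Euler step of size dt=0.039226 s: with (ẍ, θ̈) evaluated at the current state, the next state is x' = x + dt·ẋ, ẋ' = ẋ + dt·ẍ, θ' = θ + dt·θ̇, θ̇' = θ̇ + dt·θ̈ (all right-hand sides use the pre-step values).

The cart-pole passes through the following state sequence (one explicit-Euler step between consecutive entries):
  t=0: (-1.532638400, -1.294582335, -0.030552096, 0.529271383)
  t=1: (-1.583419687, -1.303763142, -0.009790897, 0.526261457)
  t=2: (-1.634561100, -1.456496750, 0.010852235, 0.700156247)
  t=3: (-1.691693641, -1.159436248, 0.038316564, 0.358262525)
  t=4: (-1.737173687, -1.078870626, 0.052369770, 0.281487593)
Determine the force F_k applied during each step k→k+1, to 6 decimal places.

F_0 = -0.468823 N
F_1 = -7.298840 N
F_2 = 14.187522 N
F_3 = 3.884143 N

step 0→1:
  ẍ = (ẋ'−ẋ)/dt = (-1.303763142−-1.294582335)/0.039226 = -0.234049
  θ̈ = (θ̇'−θ̇)/dt = (0.526261457−0.529271383)/0.039226 = -0.076733
  sinθ=-0.030547, cosθ=0.999533
  F = (M+m)·ẍ + m·l·cosθ·θ̈ − m·l·sinθ·θ̇² = -0.462698 + -0.006894 − -0.000769 = -0.468823
step 1→2:
  ẍ = (ẋ'−ẋ)/dt = (-1.456496750−-1.303763142)/0.039226 = -3.893683
  θ̈ = (θ̇'−θ̇)/dt = (0.700156247−0.526261457)/0.039226 = 4.433151
  sinθ=-0.009791, cosθ=0.999952
  F = (M+m)·ẍ + m·l·cosθ·θ̈ − m·l·sinθ·θ̇² = -7.697535 + 0.398451 − -0.000244 = -7.298840
step 2→3:
  ẍ = (ẋ'−ẋ)/dt = (-1.159436248−-1.456496750)/0.039226 = 7.573051
  θ̈ = (θ̇'−θ̇)/dt = (0.358262525−0.700156247)/0.039226 = -8.715998
  sinθ=0.010852, cosθ=0.999941
  F = (M+m)·ẍ + m·l·cosθ·θ̈ − m·l·sinθ·θ̇² = 14.971384 + -0.783384 − 0.000478 = 14.187522
step 3→4:
  ẍ = (ẋ'−ẋ)/dt = (-1.078870626−-1.159436248)/0.039226 = 2.053883
  θ̈ = (θ̇'−θ̇)/dt = (0.281487593−0.358262525)/0.039226 = -1.957246
  sinθ=0.038307, cosθ=0.999266
  F = (M+m)·ẍ + m·l·cosθ·θ̈ − m·l·sinθ·θ̇² = 4.060381 + -0.175796 − 0.000442 = 3.884143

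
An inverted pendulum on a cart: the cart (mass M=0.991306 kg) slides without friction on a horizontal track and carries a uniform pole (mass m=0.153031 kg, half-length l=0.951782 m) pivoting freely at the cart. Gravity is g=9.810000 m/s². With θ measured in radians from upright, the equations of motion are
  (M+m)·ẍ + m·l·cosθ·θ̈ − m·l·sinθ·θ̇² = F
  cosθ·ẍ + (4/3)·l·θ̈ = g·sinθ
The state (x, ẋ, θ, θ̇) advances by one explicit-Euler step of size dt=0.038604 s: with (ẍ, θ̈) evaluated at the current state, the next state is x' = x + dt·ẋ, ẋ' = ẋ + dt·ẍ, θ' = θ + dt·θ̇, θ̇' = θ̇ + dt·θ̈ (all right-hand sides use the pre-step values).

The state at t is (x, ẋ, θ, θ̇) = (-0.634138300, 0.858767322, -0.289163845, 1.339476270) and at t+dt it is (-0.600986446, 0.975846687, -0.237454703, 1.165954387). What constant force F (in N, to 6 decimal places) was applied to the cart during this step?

ẍ = (ẋ'−ẋ)/dt = (0.975846687−0.858767322)/0.038604 = 3.032830
θ̈ = (θ̇'−θ̇)/dt = (1.165954387−1.339476270)/0.038604 = -4.494920
sinθ=-0.285151, cosθ=0.958483
F = (M+m)·ẍ + m·l·cosθ·θ̈ − m·l·sinθ·θ̇² = 3.470579 + -0.627514 − -0.074518 = 2.917584

F = 2.917584 N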